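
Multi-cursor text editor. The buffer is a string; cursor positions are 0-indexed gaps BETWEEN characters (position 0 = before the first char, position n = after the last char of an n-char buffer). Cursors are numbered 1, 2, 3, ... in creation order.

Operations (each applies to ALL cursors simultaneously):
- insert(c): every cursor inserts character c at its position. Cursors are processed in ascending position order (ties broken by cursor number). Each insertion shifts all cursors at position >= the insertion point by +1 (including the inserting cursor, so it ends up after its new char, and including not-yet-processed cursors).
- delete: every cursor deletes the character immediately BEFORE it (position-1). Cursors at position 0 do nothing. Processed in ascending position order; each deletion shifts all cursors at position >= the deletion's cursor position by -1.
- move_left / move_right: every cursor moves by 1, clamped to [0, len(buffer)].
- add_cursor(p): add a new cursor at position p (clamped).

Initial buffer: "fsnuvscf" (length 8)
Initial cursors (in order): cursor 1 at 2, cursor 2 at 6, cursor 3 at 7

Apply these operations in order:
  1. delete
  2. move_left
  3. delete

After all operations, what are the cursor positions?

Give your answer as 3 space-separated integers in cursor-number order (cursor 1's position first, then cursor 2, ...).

Answer: 0 1 1

Derivation:
After op 1 (delete): buffer="fnuvf" (len 5), cursors c1@1 c2@4 c3@4, authorship .....
After op 2 (move_left): buffer="fnuvf" (len 5), cursors c1@0 c2@3 c3@3, authorship .....
After op 3 (delete): buffer="fvf" (len 3), cursors c1@0 c2@1 c3@1, authorship ...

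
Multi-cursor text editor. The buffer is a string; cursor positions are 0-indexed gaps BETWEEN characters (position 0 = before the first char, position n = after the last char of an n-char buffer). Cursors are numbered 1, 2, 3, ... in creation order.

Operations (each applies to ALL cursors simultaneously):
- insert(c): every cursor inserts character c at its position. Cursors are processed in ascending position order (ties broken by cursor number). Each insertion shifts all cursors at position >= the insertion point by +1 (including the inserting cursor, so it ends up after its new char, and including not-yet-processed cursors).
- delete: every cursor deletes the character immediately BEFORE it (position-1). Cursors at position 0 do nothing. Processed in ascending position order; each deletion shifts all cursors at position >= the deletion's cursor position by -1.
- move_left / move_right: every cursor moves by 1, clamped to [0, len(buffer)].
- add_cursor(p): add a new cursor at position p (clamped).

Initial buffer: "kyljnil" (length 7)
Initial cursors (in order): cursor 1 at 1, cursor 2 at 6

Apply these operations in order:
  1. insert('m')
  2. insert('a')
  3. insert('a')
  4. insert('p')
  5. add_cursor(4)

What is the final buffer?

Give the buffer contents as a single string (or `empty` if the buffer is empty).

After op 1 (insert('m')): buffer="kmyljniml" (len 9), cursors c1@2 c2@8, authorship .1.....2.
After op 2 (insert('a')): buffer="kmayljnimal" (len 11), cursors c1@3 c2@10, authorship .11.....22.
After op 3 (insert('a')): buffer="kmaayljnimaal" (len 13), cursors c1@4 c2@12, authorship .111.....222.
After op 4 (insert('p')): buffer="kmaapyljnimaapl" (len 15), cursors c1@5 c2@14, authorship .1111.....2222.
After op 5 (add_cursor(4)): buffer="kmaapyljnimaapl" (len 15), cursors c3@4 c1@5 c2@14, authorship .1111.....2222.

Answer: kmaapyljnimaapl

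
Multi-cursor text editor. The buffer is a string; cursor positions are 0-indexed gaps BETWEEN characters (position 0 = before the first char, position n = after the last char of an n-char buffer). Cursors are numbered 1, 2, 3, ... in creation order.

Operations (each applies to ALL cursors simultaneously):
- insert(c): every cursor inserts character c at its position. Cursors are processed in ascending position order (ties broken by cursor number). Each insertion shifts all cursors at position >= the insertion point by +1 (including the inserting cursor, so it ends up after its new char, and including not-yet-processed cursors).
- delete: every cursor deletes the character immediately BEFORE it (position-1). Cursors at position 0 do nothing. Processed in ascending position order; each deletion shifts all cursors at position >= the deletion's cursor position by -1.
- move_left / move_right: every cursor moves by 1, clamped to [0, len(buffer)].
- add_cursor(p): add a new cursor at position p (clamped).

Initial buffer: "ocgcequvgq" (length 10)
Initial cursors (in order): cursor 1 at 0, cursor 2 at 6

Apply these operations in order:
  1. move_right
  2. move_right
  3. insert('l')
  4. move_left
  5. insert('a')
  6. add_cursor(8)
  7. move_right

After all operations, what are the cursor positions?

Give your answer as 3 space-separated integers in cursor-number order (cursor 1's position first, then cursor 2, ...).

After op 1 (move_right): buffer="ocgcequvgq" (len 10), cursors c1@1 c2@7, authorship ..........
After op 2 (move_right): buffer="ocgcequvgq" (len 10), cursors c1@2 c2@8, authorship ..........
After op 3 (insert('l')): buffer="oclgcequvlgq" (len 12), cursors c1@3 c2@10, authorship ..1......2..
After op 4 (move_left): buffer="oclgcequvlgq" (len 12), cursors c1@2 c2@9, authorship ..1......2..
After op 5 (insert('a')): buffer="ocalgcequvalgq" (len 14), cursors c1@3 c2@11, authorship ..11......22..
After op 6 (add_cursor(8)): buffer="ocalgcequvalgq" (len 14), cursors c1@3 c3@8 c2@11, authorship ..11......22..
After op 7 (move_right): buffer="ocalgcequvalgq" (len 14), cursors c1@4 c3@9 c2@12, authorship ..11......22..

Answer: 4 12 9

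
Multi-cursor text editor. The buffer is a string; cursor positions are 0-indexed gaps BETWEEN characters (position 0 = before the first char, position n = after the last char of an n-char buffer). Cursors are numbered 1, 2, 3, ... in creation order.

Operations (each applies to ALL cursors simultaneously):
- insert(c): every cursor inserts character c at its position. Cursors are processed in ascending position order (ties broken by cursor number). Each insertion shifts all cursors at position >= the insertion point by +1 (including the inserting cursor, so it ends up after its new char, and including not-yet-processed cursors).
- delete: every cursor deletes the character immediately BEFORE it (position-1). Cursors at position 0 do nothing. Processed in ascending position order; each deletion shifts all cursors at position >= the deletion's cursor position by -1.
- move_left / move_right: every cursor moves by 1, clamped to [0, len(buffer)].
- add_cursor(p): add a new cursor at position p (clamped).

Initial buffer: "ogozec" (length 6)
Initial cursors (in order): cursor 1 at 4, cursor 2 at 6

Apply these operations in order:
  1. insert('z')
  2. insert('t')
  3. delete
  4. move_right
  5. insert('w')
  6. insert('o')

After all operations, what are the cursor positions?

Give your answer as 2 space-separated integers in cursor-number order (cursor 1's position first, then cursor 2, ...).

After op 1 (insert('z')): buffer="ogozzecz" (len 8), cursors c1@5 c2@8, authorship ....1..2
After op 2 (insert('t')): buffer="ogozzteczt" (len 10), cursors c1@6 c2@10, authorship ....11..22
After op 3 (delete): buffer="ogozzecz" (len 8), cursors c1@5 c2@8, authorship ....1..2
After op 4 (move_right): buffer="ogozzecz" (len 8), cursors c1@6 c2@8, authorship ....1..2
After op 5 (insert('w')): buffer="ogozzewczw" (len 10), cursors c1@7 c2@10, authorship ....1.1.22
After op 6 (insert('o')): buffer="ogozzewoczwo" (len 12), cursors c1@8 c2@12, authorship ....1.11.222

Answer: 8 12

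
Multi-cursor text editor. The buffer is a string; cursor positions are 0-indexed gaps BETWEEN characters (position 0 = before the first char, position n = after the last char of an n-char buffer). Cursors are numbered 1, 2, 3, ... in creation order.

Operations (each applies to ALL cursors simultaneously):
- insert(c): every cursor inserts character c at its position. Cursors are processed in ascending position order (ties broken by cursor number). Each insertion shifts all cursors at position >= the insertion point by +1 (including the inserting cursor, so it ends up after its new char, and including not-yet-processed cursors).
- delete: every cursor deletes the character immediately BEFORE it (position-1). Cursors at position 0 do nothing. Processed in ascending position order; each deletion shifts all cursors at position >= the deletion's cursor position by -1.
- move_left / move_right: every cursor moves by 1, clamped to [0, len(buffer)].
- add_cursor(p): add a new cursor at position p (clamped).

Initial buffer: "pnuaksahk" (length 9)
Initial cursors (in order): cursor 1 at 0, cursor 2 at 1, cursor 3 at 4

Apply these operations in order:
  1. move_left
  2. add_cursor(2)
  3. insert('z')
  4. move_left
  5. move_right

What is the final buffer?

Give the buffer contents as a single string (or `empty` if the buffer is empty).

Answer: zzpnzuzaksahk

Derivation:
After op 1 (move_left): buffer="pnuaksahk" (len 9), cursors c1@0 c2@0 c3@3, authorship .........
After op 2 (add_cursor(2)): buffer="pnuaksahk" (len 9), cursors c1@0 c2@0 c4@2 c3@3, authorship .........
After op 3 (insert('z')): buffer="zzpnzuzaksahk" (len 13), cursors c1@2 c2@2 c4@5 c3@7, authorship 12..4.3......
After op 4 (move_left): buffer="zzpnzuzaksahk" (len 13), cursors c1@1 c2@1 c4@4 c3@6, authorship 12..4.3......
After op 5 (move_right): buffer="zzpnzuzaksahk" (len 13), cursors c1@2 c2@2 c4@5 c3@7, authorship 12..4.3......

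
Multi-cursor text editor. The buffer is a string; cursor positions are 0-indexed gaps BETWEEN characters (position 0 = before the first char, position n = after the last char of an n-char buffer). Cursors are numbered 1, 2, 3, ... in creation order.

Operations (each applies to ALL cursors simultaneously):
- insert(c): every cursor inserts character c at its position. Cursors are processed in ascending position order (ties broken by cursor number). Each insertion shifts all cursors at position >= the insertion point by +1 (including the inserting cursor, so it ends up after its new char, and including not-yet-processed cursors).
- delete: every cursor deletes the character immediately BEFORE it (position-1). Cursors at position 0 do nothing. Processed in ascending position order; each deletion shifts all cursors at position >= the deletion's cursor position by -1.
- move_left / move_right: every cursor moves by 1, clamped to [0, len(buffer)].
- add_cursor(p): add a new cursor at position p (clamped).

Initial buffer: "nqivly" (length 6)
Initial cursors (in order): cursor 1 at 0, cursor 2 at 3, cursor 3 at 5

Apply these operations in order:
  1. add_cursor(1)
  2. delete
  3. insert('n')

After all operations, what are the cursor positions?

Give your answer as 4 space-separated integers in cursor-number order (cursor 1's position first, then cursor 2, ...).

Answer: 2 4 6 2

Derivation:
After op 1 (add_cursor(1)): buffer="nqivly" (len 6), cursors c1@0 c4@1 c2@3 c3@5, authorship ......
After op 2 (delete): buffer="qvy" (len 3), cursors c1@0 c4@0 c2@1 c3@2, authorship ...
After op 3 (insert('n')): buffer="nnqnvny" (len 7), cursors c1@2 c4@2 c2@4 c3@6, authorship 14.2.3.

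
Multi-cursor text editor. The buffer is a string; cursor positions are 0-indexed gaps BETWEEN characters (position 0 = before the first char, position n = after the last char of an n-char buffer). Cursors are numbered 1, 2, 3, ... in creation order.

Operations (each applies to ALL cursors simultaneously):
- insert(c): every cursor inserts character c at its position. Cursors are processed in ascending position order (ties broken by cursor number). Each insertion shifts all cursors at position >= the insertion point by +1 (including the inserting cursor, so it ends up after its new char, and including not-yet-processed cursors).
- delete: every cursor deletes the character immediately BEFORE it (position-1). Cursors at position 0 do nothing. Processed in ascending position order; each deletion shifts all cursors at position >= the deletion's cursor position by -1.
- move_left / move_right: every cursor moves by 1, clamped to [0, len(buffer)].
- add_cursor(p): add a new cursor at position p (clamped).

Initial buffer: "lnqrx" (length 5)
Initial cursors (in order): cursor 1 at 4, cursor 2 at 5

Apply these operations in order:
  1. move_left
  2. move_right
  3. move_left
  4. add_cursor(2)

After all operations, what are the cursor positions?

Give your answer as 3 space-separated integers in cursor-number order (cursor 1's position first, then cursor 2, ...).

Answer: 3 4 2

Derivation:
After op 1 (move_left): buffer="lnqrx" (len 5), cursors c1@3 c2@4, authorship .....
After op 2 (move_right): buffer="lnqrx" (len 5), cursors c1@4 c2@5, authorship .....
After op 3 (move_left): buffer="lnqrx" (len 5), cursors c1@3 c2@4, authorship .....
After op 4 (add_cursor(2)): buffer="lnqrx" (len 5), cursors c3@2 c1@3 c2@4, authorship .....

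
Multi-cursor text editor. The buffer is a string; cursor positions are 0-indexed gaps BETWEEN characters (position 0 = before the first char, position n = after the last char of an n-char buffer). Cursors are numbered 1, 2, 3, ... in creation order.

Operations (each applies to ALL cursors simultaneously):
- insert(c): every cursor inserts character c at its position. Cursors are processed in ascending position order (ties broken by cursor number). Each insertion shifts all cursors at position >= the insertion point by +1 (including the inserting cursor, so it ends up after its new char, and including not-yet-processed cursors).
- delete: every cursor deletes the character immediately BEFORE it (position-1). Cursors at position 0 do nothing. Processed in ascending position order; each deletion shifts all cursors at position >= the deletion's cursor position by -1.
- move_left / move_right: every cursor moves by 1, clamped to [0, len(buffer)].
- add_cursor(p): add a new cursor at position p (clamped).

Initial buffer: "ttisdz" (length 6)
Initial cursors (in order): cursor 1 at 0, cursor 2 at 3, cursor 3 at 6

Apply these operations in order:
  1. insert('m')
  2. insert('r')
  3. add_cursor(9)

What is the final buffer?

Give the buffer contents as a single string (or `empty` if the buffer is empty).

After op 1 (insert('m')): buffer="mttimsdzm" (len 9), cursors c1@1 c2@5 c3@9, authorship 1...2...3
After op 2 (insert('r')): buffer="mrttimrsdzmr" (len 12), cursors c1@2 c2@7 c3@12, authorship 11...22...33
After op 3 (add_cursor(9)): buffer="mrttimrsdzmr" (len 12), cursors c1@2 c2@7 c4@9 c3@12, authorship 11...22...33

Answer: mrttimrsdzmr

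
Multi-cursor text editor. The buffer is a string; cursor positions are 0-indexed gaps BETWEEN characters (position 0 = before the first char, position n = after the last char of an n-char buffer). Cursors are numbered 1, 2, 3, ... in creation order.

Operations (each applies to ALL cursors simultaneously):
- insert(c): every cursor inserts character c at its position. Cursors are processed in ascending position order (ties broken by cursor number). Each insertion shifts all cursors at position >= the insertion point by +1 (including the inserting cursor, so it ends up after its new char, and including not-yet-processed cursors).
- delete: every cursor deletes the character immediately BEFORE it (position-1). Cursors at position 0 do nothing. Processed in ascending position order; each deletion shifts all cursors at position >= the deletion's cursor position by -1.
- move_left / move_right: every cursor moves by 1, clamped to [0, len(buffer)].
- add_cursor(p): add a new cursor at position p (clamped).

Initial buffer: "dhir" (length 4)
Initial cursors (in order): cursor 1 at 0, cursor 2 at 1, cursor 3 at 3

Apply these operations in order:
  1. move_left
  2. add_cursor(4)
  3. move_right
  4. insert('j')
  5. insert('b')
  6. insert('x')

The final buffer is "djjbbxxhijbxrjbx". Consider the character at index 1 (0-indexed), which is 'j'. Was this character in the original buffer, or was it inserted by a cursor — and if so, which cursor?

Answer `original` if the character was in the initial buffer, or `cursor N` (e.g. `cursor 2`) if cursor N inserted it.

Answer: cursor 1

Derivation:
After op 1 (move_left): buffer="dhir" (len 4), cursors c1@0 c2@0 c3@2, authorship ....
After op 2 (add_cursor(4)): buffer="dhir" (len 4), cursors c1@0 c2@0 c3@2 c4@4, authorship ....
After op 3 (move_right): buffer="dhir" (len 4), cursors c1@1 c2@1 c3@3 c4@4, authorship ....
After op 4 (insert('j')): buffer="djjhijrj" (len 8), cursors c1@3 c2@3 c3@6 c4@8, authorship .12..3.4
After op 5 (insert('b')): buffer="djjbbhijbrjb" (len 12), cursors c1@5 c2@5 c3@9 c4@12, authorship .1212..33.44
After op 6 (insert('x')): buffer="djjbbxxhijbxrjbx" (len 16), cursors c1@7 c2@7 c3@12 c4@16, authorship .121212..333.444
Authorship (.=original, N=cursor N): . 1 2 1 2 1 2 . . 3 3 3 . 4 4 4
Index 1: author = 1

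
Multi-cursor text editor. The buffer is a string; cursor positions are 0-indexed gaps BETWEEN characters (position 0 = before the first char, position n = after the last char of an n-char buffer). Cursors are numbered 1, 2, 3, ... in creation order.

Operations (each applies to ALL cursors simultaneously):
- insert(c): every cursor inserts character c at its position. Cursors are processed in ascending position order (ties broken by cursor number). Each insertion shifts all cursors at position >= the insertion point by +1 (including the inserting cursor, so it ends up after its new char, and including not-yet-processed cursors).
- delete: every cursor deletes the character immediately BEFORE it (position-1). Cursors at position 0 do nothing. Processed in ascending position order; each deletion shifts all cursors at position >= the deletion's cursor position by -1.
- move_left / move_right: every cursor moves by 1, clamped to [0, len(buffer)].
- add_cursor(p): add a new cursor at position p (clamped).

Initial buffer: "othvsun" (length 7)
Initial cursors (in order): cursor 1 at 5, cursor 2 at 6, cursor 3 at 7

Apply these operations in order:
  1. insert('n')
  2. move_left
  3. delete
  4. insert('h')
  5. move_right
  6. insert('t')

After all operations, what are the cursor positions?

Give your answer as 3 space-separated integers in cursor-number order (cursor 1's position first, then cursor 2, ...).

After op 1 (insert('n')): buffer="othvsnunnn" (len 10), cursors c1@6 c2@8 c3@10, authorship .....1.2.3
After op 2 (move_left): buffer="othvsnunnn" (len 10), cursors c1@5 c2@7 c3@9, authorship .....1.2.3
After op 3 (delete): buffer="othvnnn" (len 7), cursors c1@4 c2@5 c3@6, authorship ....123
After op 4 (insert('h')): buffer="othvhnhnhn" (len 10), cursors c1@5 c2@7 c3@9, authorship ....112233
After op 5 (move_right): buffer="othvhnhnhn" (len 10), cursors c1@6 c2@8 c3@10, authorship ....112233
After op 6 (insert('t')): buffer="othvhnthnthnt" (len 13), cursors c1@7 c2@10 c3@13, authorship ....111222333

Answer: 7 10 13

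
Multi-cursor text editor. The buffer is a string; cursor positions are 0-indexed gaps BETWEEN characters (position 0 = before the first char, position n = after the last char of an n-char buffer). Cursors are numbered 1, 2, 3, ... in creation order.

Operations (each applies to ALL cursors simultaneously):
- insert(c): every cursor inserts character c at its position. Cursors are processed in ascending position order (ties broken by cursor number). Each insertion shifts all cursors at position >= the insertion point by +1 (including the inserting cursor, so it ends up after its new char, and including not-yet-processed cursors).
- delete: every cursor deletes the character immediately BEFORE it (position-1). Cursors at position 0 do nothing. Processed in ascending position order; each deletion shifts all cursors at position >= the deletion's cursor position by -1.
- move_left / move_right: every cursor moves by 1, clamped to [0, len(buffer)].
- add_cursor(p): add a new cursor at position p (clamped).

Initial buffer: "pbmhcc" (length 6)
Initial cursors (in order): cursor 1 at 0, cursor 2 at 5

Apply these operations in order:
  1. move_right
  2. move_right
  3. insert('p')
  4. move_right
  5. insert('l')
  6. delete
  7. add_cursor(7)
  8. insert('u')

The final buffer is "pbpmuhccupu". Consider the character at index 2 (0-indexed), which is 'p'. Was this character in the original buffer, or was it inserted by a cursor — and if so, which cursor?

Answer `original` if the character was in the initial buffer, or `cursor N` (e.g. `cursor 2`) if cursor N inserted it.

After op 1 (move_right): buffer="pbmhcc" (len 6), cursors c1@1 c2@6, authorship ......
After op 2 (move_right): buffer="pbmhcc" (len 6), cursors c1@2 c2@6, authorship ......
After op 3 (insert('p')): buffer="pbpmhccp" (len 8), cursors c1@3 c2@8, authorship ..1....2
After op 4 (move_right): buffer="pbpmhccp" (len 8), cursors c1@4 c2@8, authorship ..1....2
After op 5 (insert('l')): buffer="pbpmlhccpl" (len 10), cursors c1@5 c2@10, authorship ..1.1...22
After op 6 (delete): buffer="pbpmhccp" (len 8), cursors c1@4 c2@8, authorship ..1....2
After op 7 (add_cursor(7)): buffer="pbpmhccp" (len 8), cursors c1@4 c3@7 c2@8, authorship ..1....2
After op 8 (insert('u')): buffer="pbpmuhccupu" (len 11), cursors c1@5 c3@9 c2@11, authorship ..1.1...322
Authorship (.=original, N=cursor N): . . 1 . 1 . . . 3 2 2
Index 2: author = 1

Answer: cursor 1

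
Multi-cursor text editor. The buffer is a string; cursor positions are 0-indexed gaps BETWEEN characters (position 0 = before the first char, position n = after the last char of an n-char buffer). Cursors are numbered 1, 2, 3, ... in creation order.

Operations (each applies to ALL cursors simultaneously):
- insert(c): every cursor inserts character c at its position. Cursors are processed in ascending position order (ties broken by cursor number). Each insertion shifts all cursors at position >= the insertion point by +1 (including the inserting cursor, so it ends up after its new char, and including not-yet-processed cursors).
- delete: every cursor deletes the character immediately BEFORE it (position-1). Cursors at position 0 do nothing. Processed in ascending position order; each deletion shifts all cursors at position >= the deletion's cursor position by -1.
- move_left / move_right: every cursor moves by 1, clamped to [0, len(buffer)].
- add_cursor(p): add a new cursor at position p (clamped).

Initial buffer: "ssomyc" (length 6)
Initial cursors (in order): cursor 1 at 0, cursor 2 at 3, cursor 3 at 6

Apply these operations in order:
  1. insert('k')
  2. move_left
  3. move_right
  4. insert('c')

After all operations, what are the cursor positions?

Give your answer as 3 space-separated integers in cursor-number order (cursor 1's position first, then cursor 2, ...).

Answer: 2 7 12

Derivation:
After op 1 (insert('k')): buffer="kssokmyck" (len 9), cursors c1@1 c2@5 c3@9, authorship 1...2...3
After op 2 (move_left): buffer="kssokmyck" (len 9), cursors c1@0 c2@4 c3@8, authorship 1...2...3
After op 3 (move_right): buffer="kssokmyck" (len 9), cursors c1@1 c2@5 c3@9, authorship 1...2...3
After op 4 (insert('c')): buffer="kcssokcmyckc" (len 12), cursors c1@2 c2@7 c3@12, authorship 11...22...33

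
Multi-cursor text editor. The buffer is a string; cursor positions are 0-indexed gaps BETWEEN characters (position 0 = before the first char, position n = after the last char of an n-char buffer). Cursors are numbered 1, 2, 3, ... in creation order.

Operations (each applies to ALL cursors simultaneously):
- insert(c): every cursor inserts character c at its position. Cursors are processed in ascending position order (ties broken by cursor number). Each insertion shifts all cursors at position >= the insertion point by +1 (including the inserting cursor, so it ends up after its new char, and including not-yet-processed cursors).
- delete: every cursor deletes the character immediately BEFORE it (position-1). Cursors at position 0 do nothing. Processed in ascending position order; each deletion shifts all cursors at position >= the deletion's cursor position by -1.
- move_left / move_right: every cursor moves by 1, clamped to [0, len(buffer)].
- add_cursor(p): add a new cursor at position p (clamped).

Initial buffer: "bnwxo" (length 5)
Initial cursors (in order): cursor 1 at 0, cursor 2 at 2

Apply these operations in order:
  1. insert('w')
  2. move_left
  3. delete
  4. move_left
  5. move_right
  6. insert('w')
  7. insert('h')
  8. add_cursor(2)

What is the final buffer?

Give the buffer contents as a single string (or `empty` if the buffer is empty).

After op 1 (insert('w')): buffer="wbnwwxo" (len 7), cursors c1@1 c2@4, authorship 1..2...
After op 2 (move_left): buffer="wbnwwxo" (len 7), cursors c1@0 c2@3, authorship 1..2...
After op 3 (delete): buffer="wbwwxo" (len 6), cursors c1@0 c2@2, authorship 1.2...
After op 4 (move_left): buffer="wbwwxo" (len 6), cursors c1@0 c2@1, authorship 1.2...
After op 5 (move_right): buffer="wbwwxo" (len 6), cursors c1@1 c2@2, authorship 1.2...
After op 6 (insert('w')): buffer="wwbwwwxo" (len 8), cursors c1@2 c2@4, authorship 11.22...
After op 7 (insert('h')): buffer="wwhbwhwwxo" (len 10), cursors c1@3 c2@6, authorship 111.222...
After op 8 (add_cursor(2)): buffer="wwhbwhwwxo" (len 10), cursors c3@2 c1@3 c2@6, authorship 111.222...

Answer: wwhbwhwwxo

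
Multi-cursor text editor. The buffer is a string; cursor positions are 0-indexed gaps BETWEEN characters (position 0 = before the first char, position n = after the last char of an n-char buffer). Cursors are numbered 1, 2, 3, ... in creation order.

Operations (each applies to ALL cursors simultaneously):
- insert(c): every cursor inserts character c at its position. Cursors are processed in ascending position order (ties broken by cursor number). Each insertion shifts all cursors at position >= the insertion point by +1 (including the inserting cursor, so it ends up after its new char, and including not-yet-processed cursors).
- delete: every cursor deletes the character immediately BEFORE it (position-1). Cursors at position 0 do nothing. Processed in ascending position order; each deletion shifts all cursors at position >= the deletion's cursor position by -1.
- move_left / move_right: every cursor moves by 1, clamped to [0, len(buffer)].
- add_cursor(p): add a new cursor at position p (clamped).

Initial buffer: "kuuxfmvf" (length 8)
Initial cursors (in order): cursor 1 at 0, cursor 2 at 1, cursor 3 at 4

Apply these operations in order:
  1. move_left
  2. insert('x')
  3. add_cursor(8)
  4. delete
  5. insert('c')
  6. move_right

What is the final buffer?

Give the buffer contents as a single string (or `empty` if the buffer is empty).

Answer: cckuucxcmvf

Derivation:
After op 1 (move_left): buffer="kuuxfmvf" (len 8), cursors c1@0 c2@0 c3@3, authorship ........
After op 2 (insert('x')): buffer="xxkuuxxfmvf" (len 11), cursors c1@2 c2@2 c3@6, authorship 12...3.....
After op 3 (add_cursor(8)): buffer="xxkuuxxfmvf" (len 11), cursors c1@2 c2@2 c3@6 c4@8, authorship 12...3.....
After op 4 (delete): buffer="kuuxmvf" (len 7), cursors c1@0 c2@0 c3@3 c4@4, authorship .......
After op 5 (insert('c')): buffer="cckuucxcmvf" (len 11), cursors c1@2 c2@2 c3@6 c4@8, authorship 12...3.4...
After op 6 (move_right): buffer="cckuucxcmvf" (len 11), cursors c1@3 c2@3 c3@7 c4@9, authorship 12...3.4...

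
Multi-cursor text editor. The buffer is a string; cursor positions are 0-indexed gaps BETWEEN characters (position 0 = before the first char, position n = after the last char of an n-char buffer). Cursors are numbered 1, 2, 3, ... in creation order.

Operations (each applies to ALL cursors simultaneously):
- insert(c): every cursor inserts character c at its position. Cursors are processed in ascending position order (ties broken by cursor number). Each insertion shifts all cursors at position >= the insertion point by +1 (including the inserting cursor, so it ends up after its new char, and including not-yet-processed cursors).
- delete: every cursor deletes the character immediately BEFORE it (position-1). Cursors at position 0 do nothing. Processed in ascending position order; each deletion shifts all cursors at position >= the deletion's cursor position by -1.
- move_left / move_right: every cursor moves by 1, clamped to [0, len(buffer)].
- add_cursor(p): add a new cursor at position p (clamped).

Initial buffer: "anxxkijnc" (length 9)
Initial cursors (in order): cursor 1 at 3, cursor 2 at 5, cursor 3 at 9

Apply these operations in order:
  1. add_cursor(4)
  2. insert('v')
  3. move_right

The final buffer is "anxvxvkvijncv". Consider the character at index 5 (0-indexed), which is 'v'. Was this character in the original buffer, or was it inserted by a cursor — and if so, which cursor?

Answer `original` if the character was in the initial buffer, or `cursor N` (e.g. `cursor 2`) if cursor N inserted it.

After op 1 (add_cursor(4)): buffer="anxxkijnc" (len 9), cursors c1@3 c4@4 c2@5 c3@9, authorship .........
After op 2 (insert('v')): buffer="anxvxvkvijncv" (len 13), cursors c1@4 c4@6 c2@8 c3@13, authorship ...1.4.2....3
After op 3 (move_right): buffer="anxvxvkvijncv" (len 13), cursors c1@5 c4@7 c2@9 c3@13, authorship ...1.4.2....3
Authorship (.=original, N=cursor N): . . . 1 . 4 . 2 . . . . 3
Index 5: author = 4

Answer: cursor 4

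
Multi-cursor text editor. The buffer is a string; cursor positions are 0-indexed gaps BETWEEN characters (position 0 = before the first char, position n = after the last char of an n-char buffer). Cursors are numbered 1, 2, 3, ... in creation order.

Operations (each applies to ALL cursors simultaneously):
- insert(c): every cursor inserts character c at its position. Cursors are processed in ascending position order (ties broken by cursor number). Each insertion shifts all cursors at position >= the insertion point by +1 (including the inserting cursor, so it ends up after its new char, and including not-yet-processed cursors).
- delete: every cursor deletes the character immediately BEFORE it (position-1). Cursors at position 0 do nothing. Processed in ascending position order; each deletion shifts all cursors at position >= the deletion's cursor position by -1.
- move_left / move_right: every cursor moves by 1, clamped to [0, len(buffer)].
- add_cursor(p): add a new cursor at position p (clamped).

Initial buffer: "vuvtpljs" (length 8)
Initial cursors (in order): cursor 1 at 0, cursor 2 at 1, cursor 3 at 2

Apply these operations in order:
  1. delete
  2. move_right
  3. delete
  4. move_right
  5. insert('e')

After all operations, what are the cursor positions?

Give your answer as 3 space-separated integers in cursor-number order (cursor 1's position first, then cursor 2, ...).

Answer: 4 4 4

Derivation:
After op 1 (delete): buffer="vtpljs" (len 6), cursors c1@0 c2@0 c3@0, authorship ......
After op 2 (move_right): buffer="vtpljs" (len 6), cursors c1@1 c2@1 c3@1, authorship ......
After op 3 (delete): buffer="tpljs" (len 5), cursors c1@0 c2@0 c3@0, authorship .....
After op 4 (move_right): buffer="tpljs" (len 5), cursors c1@1 c2@1 c3@1, authorship .....
After op 5 (insert('e')): buffer="teeepljs" (len 8), cursors c1@4 c2@4 c3@4, authorship .123....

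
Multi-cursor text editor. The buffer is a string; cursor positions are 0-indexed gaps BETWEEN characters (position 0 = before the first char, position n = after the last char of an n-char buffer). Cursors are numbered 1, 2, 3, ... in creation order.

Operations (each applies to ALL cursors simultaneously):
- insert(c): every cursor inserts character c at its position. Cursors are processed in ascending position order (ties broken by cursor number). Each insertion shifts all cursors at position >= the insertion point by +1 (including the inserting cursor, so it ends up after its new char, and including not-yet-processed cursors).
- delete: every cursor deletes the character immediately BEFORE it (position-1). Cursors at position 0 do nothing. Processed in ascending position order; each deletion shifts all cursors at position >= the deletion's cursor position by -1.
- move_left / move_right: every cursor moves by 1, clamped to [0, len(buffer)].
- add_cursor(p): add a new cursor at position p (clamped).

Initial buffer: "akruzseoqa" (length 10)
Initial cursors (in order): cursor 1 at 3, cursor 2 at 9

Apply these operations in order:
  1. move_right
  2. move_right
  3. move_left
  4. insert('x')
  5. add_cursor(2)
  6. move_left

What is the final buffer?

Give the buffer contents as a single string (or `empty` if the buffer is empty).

After op 1 (move_right): buffer="akruzseoqa" (len 10), cursors c1@4 c2@10, authorship ..........
After op 2 (move_right): buffer="akruzseoqa" (len 10), cursors c1@5 c2@10, authorship ..........
After op 3 (move_left): buffer="akruzseoqa" (len 10), cursors c1@4 c2@9, authorship ..........
After op 4 (insert('x')): buffer="akruxzseoqxa" (len 12), cursors c1@5 c2@11, authorship ....1.....2.
After op 5 (add_cursor(2)): buffer="akruxzseoqxa" (len 12), cursors c3@2 c1@5 c2@11, authorship ....1.....2.
After op 6 (move_left): buffer="akruxzseoqxa" (len 12), cursors c3@1 c1@4 c2@10, authorship ....1.....2.

Answer: akruxzseoqxa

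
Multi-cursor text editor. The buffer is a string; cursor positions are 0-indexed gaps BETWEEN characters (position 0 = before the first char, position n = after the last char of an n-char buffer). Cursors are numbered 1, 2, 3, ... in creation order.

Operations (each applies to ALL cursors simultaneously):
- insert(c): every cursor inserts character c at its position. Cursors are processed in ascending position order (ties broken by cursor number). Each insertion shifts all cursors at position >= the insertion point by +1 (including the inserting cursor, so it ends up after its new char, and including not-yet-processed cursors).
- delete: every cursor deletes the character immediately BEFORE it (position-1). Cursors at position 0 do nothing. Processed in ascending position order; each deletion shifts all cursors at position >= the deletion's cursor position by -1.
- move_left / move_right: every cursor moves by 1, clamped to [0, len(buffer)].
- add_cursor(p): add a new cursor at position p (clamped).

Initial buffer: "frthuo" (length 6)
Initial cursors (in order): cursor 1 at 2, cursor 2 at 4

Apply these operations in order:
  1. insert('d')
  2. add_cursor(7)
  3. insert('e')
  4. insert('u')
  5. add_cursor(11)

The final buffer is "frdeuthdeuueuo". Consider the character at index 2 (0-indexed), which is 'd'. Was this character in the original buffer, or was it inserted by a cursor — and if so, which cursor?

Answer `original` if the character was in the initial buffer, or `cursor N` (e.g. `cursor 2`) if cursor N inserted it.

Answer: cursor 1

Derivation:
After op 1 (insert('d')): buffer="frdthduo" (len 8), cursors c1@3 c2@6, authorship ..1..2..
After op 2 (add_cursor(7)): buffer="frdthduo" (len 8), cursors c1@3 c2@6 c3@7, authorship ..1..2..
After op 3 (insert('e')): buffer="frdethdeueo" (len 11), cursors c1@4 c2@8 c3@10, authorship ..11..22.3.
After op 4 (insert('u')): buffer="frdeuthdeuueuo" (len 14), cursors c1@5 c2@10 c3@13, authorship ..111..222.33.
After op 5 (add_cursor(11)): buffer="frdeuthdeuueuo" (len 14), cursors c1@5 c2@10 c4@11 c3@13, authorship ..111..222.33.
Authorship (.=original, N=cursor N): . . 1 1 1 . . 2 2 2 . 3 3 .
Index 2: author = 1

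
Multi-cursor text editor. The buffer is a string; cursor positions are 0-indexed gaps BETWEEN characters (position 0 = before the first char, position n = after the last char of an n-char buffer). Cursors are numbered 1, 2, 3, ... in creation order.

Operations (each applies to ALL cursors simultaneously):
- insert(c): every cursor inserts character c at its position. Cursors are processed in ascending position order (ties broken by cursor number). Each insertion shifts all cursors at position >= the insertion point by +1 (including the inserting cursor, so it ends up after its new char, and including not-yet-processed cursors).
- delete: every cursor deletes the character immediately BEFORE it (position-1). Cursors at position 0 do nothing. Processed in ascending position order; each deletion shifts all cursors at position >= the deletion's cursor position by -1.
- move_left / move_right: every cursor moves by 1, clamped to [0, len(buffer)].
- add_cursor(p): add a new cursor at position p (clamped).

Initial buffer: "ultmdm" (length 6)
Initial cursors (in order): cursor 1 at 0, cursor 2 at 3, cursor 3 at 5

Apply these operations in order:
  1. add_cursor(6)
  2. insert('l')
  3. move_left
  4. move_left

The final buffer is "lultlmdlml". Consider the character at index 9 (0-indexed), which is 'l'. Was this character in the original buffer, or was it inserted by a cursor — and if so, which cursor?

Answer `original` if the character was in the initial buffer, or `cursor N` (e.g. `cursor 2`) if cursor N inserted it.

After op 1 (add_cursor(6)): buffer="ultmdm" (len 6), cursors c1@0 c2@3 c3@5 c4@6, authorship ......
After op 2 (insert('l')): buffer="lultlmdlml" (len 10), cursors c1@1 c2@5 c3@8 c4@10, authorship 1...2..3.4
After op 3 (move_left): buffer="lultlmdlml" (len 10), cursors c1@0 c2@4 c3@7 c4@9, authorship 1...2..3.4
After op 4 (move_left): buffer="lultlmdlml" (len 10), cursors c1@0 c2@3 c3@6 c4@8, authorship 1...2..3.4
Authorship (.=original, N=cursor N): 1 . . . 2 . . 3 . 4
Index 9: author = 4

Answer: cursor 4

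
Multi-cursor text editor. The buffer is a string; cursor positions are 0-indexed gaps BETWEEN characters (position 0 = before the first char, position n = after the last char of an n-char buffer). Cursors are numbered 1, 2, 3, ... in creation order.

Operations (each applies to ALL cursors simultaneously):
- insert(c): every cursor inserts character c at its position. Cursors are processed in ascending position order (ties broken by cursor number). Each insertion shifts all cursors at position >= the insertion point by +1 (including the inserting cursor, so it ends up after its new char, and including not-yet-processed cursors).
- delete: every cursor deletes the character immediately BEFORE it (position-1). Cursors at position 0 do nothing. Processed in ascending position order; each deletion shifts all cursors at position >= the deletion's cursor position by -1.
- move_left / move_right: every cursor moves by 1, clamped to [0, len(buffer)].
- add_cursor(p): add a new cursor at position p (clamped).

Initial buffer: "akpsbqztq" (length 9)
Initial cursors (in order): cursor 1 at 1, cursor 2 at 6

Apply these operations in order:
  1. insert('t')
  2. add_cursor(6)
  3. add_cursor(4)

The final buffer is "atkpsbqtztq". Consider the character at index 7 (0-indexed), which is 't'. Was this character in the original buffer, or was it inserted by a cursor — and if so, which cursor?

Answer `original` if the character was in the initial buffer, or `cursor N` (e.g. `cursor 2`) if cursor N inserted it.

After op 1 (insert('t')): buffer="atkpsbqtztq" (len 11), cursors c1@2 c2@8, authorship .1.....2...
After op 2 (add_cursor(6)): buffer="atkpsbqtztq" (len 11), cursors c1@2 c3@6 c2@8, authorship .1.....2...
After op 3 (add_cursor(4)): buffer="atkpsbqtztq" (len 11), cursors c1@2 c4@4 c3@6 c2@8, authorship .1.....2...
Authorship (.=original, N=cursor N): . 1 . . . . . 2 . . .
Index 7: author = 2

Answer: cursor 2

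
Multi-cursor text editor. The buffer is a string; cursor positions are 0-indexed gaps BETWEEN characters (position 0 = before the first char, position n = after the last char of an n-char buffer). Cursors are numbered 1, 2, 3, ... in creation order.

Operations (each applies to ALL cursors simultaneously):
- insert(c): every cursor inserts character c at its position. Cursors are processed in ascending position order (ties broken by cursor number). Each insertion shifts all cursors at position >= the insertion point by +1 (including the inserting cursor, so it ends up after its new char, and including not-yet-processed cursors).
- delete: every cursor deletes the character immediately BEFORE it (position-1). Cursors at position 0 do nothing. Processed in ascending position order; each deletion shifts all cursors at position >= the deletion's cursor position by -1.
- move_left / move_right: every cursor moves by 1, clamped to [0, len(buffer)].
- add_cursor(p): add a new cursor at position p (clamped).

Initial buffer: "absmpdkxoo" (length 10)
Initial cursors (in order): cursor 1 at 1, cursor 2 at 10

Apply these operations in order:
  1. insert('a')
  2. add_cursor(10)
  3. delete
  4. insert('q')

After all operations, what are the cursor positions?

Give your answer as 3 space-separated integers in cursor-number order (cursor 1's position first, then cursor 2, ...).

After op 1 (insert('a')): buffer="aabsmpdkxooa" (len 12), cursors c1@2 c2@12, authorship .1.........2
After op 2 (add_cursor(10)): buffer="aabsmpdkxooa" (len 12), cursors c1@2 c3@10 c2@12, authorship .1.........2
After op 3 (delete): buffer="absmpdkxo" (len 9), cursors c1@1 c3@8 c2@9, authorship .........
After op 4 (insert('q')): buffer="aqbsmpdkxqoq" (len 12), cursors c1@2 c3@10 c2@12, authorship .1.......3.2

Answer: 2 12 10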